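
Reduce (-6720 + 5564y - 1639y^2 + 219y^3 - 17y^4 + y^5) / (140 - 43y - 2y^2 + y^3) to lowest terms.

(-336 + 127y - 8y^2 + y^3)/(7 + y)

By polynomial division,
  y^5 - 17y^4 + 219y^3 - 1639y^2 + 5564y - 6720 = (y^2 - 15y + 232)(y^3 - 2y^2 - 43y + 140) + (-1960y^2 + 17640y - 39200)
  y^3 - 2y^2 - 43y + 140 = (-(1/1960)y - 1/280)(-1960y^2 + 17640y - 39200) + (0)
Last nonzero remainder: -1960y^2 + 17640y - 39200. Dividing through by -1960 gives the monic gcd y^2 - 9y + 20.
Cancel y^2 - 9y + 20 from numerator and denominator to get the reduced form.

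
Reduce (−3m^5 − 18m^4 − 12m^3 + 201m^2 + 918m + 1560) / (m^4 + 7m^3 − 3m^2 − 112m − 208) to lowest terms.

(−3m^2 − 9m − 30)/(m + 4)

By polynomial division,
  −3m^5 − 18m^4 − 12m^3 + 201m^2 + 918m + 1560 = (−3m + 3)(m^4 + 7m^3 − 3m^2 − 112m − 208) + (−42m^3 − 126m^2 + 630m + 2184)
  m^4 + 7m^3 − 3m^2 − 112m − 208 = (−(1/42)m − 2/21)(−42m^3 − 126m^2 + 630m + 2184) + (0)
Last nonzero remainder: −42m^3 − 126m^2 + 630m + 2184. Dividing through by −42 gives the monic gcd m^3 + 3m^2 − 15m − 52.
Cancel m^3 + 3m^2 − 15m − 52 from numerator and denominator to get the reduced form.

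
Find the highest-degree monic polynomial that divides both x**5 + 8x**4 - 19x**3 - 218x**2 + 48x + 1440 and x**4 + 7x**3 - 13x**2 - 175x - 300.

x**2 + 9x + 20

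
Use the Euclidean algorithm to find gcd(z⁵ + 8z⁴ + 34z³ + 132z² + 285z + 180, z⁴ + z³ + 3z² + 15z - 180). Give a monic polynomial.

Euclidean algorithm in ℚ[z]:
  z⁵ + 8z⁴ + 34z³ + 132z² + 285z + 180 = (z + 7)(z⁴ + z³ + 3z² + 15z - 180) + (24z³ + 96z² + 360z + 1440)
  z⁴ + z³ + 3z² + 15z - 180 = ((1/24)z - 1/8)(24z³ + 96z² + 360z + 1440) + (0)
Last nonzero remainder: 24z³ + 96z² + 360z + 1440. Dividing through by 24 gives the monic gcd z³ + 4z² + 15z + 60.

z³ + 4z² + 15z + 60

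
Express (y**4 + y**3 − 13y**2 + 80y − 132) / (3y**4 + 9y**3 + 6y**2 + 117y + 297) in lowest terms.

Repeated division with remainder:
  y**4 + y**3 − 13y**2 + 80y − 132 = (1/3)(3y**4 + 9y**3 + 6y**2 + 117y + 297) + (−2y**3 − 15y**2 + 41y − 231)
  3y**4 + 9y**3 + 6y**2 + 117y + 297 = (−(3/2)y + 27/4)(−2y**3 − 15y**2 + 41y − 231) + ((675/4)y**2 − (2025/4)y + 7425/4)
  −2y**3 − 15y**2 + 41y − 231 = (−(8/675)y − 28/225)((675/4)y**2 − (2025/4)y + 7425/4) + (0)
Last nonzero remainder: (675/4)y**2 − (2025/4)y + 7425/4. Dividing through by 675/4 gives the monic gcd y**2 − 3y + 11.
Cancel y**2 − 3y + 11 from numerator and denominator to get the reduced form.

(y**2 + 4y − 12)/(3y**2 + 18y + 27)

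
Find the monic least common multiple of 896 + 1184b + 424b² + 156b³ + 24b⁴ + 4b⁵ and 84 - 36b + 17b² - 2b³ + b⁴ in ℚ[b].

1344 + 1104b - 28b² + 212b³ + 25b⁴ + 27b⁵ + 3b⁶ + b⁷

By polynomial division,
  4b⁵ + 24b⁴ + 156b³ + 424b² + 1184b + 896 = (4b + 32)(b⁴ - 2b³ + 17b² - 36b + 84) + (152b³ + 24b² + 2000b - 1792)
  b⁴ - 2b³ + 17b² - 36b + 84 = ((1/152)b - 41/2888)(152b³ + 24b² + 2000b - 1792) + ((1510/361)b² + (1510/361)b + 21140/361)
  152b³ + 24b² + 2000b - 1792 = ((27436/755)b - 23104/755)((1510/361)b² + (1510/361)b + 21140/361) + (0)
Last nonzero remainder: (1510/361)b² + (1510/361)b + 21140/361. Dividing through by 1510/361 gives the monic gcd b² + b + 14.
Then lcm(f, g) = f·g / gcd(f, g); expanding and making the result monic gives the answer.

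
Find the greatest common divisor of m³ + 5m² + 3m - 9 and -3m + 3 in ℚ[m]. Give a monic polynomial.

m - 1

Euclidean algorithm in ℚ[m]:
  m³ + 5m² + 3m - 9 = (-(1/3)m² - 2m - 3)(-3m + 3) + (0)
Last nonzero remainder: -3m + 3. Dividing through by -3 gives the monic gcd m - 1.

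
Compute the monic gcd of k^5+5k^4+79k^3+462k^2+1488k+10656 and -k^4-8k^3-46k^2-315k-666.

Euclidean algorithm in ℚ[k]:
  k^5+5k^4+79k^3+462k^2+1488k+10656 = (-k+3)(-k^4-8k^3-46k^2-315k-666) + (57k^3+285k^2+1767k+12654)
  -k^4-8k^3-46k^2-315k-666 = (-(1/57)k-1/19)(57k^3+285k^2+1767k+12654) + (0)
Last nonzero remainder: 57k^3+285k^2+1767k+12654. Dividing through by 57 gives the monic gcd k^3+5k^2+31k+222.

k^3+5k^2+31k+222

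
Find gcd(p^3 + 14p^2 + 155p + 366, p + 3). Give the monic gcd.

p + 3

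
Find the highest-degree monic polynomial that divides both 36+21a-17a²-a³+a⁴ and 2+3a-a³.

1+a

Euclidean algorithm in ℚ[a]:
  a⁴-a³-17a²+21a+36 = (-a+1)(-a³+3a+2) + (-14a²+20a+34)
  -a³+3a+2 = ((1/14)a+5/49)(-14a²+20a+34) + (-(72/49)a-72/49)
  -14a²+20a+34 = ((343/36)a-833/36)(-(72/49)a-72/49) + (0)
Last nonzero remainder: -(72/49)a-72/49. Dividing through by -72/49 gives the monic gcd a+1.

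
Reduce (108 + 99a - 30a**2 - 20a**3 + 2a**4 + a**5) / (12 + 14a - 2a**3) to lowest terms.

(36 + 9a - 4a**2 - a**3)/(4 + 2a)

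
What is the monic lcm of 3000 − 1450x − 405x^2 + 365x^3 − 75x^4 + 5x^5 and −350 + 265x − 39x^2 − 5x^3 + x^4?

−8400 + 7060x + 284x^2 − 1717x^3 + 494x^4 − 16x^5 − 10x^6 + x^7

Repeated division with remainder:
  5x^5 − 75x^4 + 365x^3 − 405x^2 − 1450x + 3000 = (5x − 50)(x^4 − 5x^3 − 39x^2 + 265x − 350) + (310x^3 − 3680x^2 + 13550x − 14500)
  x^4 − 5x^3 − 39x^2 + 265x − 350 = ((1/310)x + 213/9610)(310x^3 − 3680x^2 + 13550x − 14500) + (−(1100/961)x^2 + (11000/961)x − 27500/961)
  310x^3 − 3680x^2 + 13550x − 14500 = (−(29791/110)x + 27869/55)(−(1100/961)x^2 + (11000/961)x − 27500/961) + (0)
Last nonzero remainder: −(1100/961)x^2 + (11000/961)x − 27500/961. Dividing through by −1100/961 gives the monic gcd x^2 − 10x + 25.
Then lcm(f, g) = f·g / gcd(f, g); expanding and making the result monic gives the answer.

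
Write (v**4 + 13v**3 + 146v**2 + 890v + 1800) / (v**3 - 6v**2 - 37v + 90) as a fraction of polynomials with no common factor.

Apply the Euclidean algorithm:
  v**4 + 13v**3 + 146v**2 + 890v + 1800 = (v + 19)(v**3 - 6v**2 - 37v + 90) + (297v**2 + 1503v + 90)
  v**3 - 6v**2 - 37v + 90 = ((1/297)v - 365/9801)(297v**2 + 1503v + 90) + ((20332/1089)v + 101660/1089)
  297v**2 + 1503v + 90 = ((323433/20332)v + 9801/10166)((20332/1089)v + 101660/1089) + (0)
Last nonzero remainder: (20332/1089)v + 101660/1089. Dividing through by 20332/1089 gives the monic gcd v + 5.
Cancel v + 5 from numerator and denominator to get the reduced form.

(v**3 + 8v**2 + 106v + 360)/(v**2 - 11v + 18)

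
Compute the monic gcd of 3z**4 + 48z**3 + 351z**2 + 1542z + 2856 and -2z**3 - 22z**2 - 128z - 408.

Apply the Euclidean algorithm:
  3z**4 + 48z**3 + 351z**2 + 1542z + 2856 = (-(3/2)z - 15/2)(-2z**3 - 22z**2 - 128z - 408) + (-6z**2 - 30z - 204)
  -2z**3 - 22z**2 - 128z - 408 = ((1/3)z + 2)(-6z**2 - 30z - 204) + (0)
Last nonzero remainder: -6z**2 - 30z - 204. Dividing through by -6 gives the monic gcd z**2 + 5z + 34.

z**2 + 5z + 34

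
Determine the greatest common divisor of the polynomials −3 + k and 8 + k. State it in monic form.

Repeated division with remainder:
  k − 3 = (k + 8) + (−11)
  k + 8 = (−(1/11)k − 8/11)(−11) + (0)
The last nonzero remainder is the constant −11, so the polynomials are coprime and gcd = 1.

1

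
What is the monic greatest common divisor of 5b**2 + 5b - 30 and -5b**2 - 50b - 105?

b + 3

Apply the Euclidean algorithm:
  5b**2 + 5b - 30 = (-1)(-5b**2 - 50b - 105) + (-45b - 135)
  -5b**2 - 50b - 105 = ((1/9)b + 7/9)(-45b - 135) + (0)
Last nonzero remainder: -45b - 135. Dividing through by -45 gives the monic gcd b + 3.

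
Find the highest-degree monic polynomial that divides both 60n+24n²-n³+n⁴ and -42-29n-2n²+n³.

2+n

Apply the Euclidean algorithm:
  n⁴-n³+24n²+60n = (n+1)(n³-2n²-29n-42) + (55n²+131n+42)
  n³-2n²-29n-42 = ((1/55)n-241/3025)(55n²+131n+42) + (-(58464/3025)n-116928/3025)
  55n²+131n+42 = (-(166375/58464)n-3025/2784)(-(58464/3025)n-116928/3025) + (0)
Last nonzero remainder: -(58464/3025)n-116928/3025. Dividing through by -58464/3025 gives the monic gcd n+2.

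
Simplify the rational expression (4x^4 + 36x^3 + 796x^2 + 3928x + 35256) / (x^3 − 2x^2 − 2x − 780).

(4x^2 + 4x + 452)/(x − 10)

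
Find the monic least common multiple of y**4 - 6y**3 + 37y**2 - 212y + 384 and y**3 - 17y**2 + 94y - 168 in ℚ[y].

Repeated division with remainder:
  y**4 - 6y**3 + 37y**2 - 212y + 384 = (y + 11)(y**3 - 17y**2 + 94y - 168) + (130y**2 - 1078y + 2232)
  y**3 - 17y**2 + 94y - 168 = ((1/130)y - 283/4225)(130y**2 - 1078y + 2232) + ((19536/4225)y - 78144/4225)
  130y**2 - 1078y + 2232 = ((274625/9768)y - 392925/3256)((19536/4225)y - 78144/4225) + (0)
Last nonzero remainder: (19536/4225)y - 78144/4225. Dividing through by 19536/4225 gives the monic gcd y - 4.
Then lcm(f, g) = f·g / gcd(f, g); expanding and making the result monic gives the answer.

y**6 - 19y**5 + 157y**4 - 945y**3 + 4694y**2 - 13896y + 16128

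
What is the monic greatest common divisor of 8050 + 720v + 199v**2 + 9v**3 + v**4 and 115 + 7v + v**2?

Euclidean algorithm in ℚ[v]:
  v**4 + 9v**3 + 199v**2 + 720v + 8050 = (v**2 + 2v + 70)(v**2 + 7v + 115) + (0)
The last nonzero remainder v**2 + 7v + 115 is already monic.

115 + 7v + v**2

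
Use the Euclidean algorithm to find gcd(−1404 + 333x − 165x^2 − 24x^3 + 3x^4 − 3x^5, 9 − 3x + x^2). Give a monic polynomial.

9 − 3x + x^2

Apply the Euclidean algorithm:
  −3x^5 + 3x^4 − 24x^3 − 165x^2 + 333x − 1404 = (−3x^3 − 6x^2 − 15x − 156)(x^2 − 3x + 9) + (0)
The last nonzero remainder x^2 − 3x + 9 is already monic.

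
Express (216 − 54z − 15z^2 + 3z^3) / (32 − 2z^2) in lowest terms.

Repeated division with remainder:
  3z^3 − 15z^2 − 54z + 216 = (−(3/2)z + 15/2)(−2z^2 + 32) + (−6z − 24)
  −2z^2 + 32 = ((1/3)z − 4/3)(−6z − 24) + (0)
Last nonzero remainder: −6z − 24. Dividing through by −6 gives the monic gcd z + 4.
Cancel z + 4 from numerator and denominator to get the reduced form.

(−54 + 27z − 3z^2)/(−8 + 2z)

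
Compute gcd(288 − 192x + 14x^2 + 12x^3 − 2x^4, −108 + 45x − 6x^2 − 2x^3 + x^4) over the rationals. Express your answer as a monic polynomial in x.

−12 + x + x^2

Repeated division with remainder:
  −2x^4 + 12x^3 + 14x^2 − 192x + 288 = (−2)(x^4 − 2x^3 − 6x^2 + 45x − 108) + (8x^3 + 2x^2 − 102x + 72)
  x^4 − 2x^3 − 6x^2 + 45x − 108 = ((1/8)x − 9/32)(8x^3 + 2x^2 − 102x + 72) + ((117/16)x^2 + (117/16)x − 351/4)
  8x^3 + 2x^2 − 102x + 72 = ((128/117)x − 32/39)((117/16)x^2 + (117/16)x − 351/4) + (0)
Last nonzero remainder: (117/16)x^2 + (117/16)x − 351/4. Dividing through by 117/16 gives the monic gcd x^2 + x − 12.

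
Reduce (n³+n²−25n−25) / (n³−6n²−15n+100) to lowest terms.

(n²+6n+5)/(n²−n−20)

Euclidean algorithm in ℚ[n]:
  n³+n²−25n−25 = (n³−6n²−15n+100) + (7n²−10n−125)
  n³−6n²−15n+100 = ((1/7)n−32/49)(7n²−10n−125) + (−(180/49)n+900/49)
  7n²−10n−125 = (−(343/180)n−245/36)(−(180/49)n+900/49) + (0)
Last nonzero remainder: −(180/49)n+900/49. Dividing through by −180/49 gives the monic gcd n−5.
Cancel n−5 from numerator and denominator to get the reduced form.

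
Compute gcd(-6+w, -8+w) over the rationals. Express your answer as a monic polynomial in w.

1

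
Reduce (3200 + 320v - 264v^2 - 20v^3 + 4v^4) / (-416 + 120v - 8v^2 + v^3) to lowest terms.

By polynomial division,
  4v^4 - 20v^3 - 264v^2 + 320v + 3200 = (4v + 12)(v^3 - 8v^2 + 120v - 416) + (-648v^2 + 544v + 8192)
  v^3 - 8v^2 + 120v - 416 = (-(1/648)v + 145/13122)(-648v^2 + 544v + 8192) + ((830824/6561)v - 3323296/6561)
  -648v^2 + 544v + 8192 = (-(531441/103853)v - 1679616/103853)((830824/6561)v - 3323296/6561) + (0)
Last nonzero remainder: (830824/6561)v - 3323296/6561. Dividing through by 830824/6561 gives the monic gcd v - 4.
Cancel v - 4 from numerator and denominator to get the reduced form.

(-800 - 280v - 4v^2 + 4v^3)/(104 - 4v + v^2)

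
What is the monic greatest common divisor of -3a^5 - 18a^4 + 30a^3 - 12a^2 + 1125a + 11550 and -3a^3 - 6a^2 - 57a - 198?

Euclidean algorithm in ℚ[a]:
  -3a^5 - 18a^4 + 30a^3 - 12a^2 + 1125a + 11550 = (a^2 + 4a - 37)(-3a^3 - 6a^2 - 57a - 198) + (192a^2 - 192a + 4224)
  -3a^3 - 6a^2 - 57a - 198 = (-(1/64)a - 3/64)(192a^2 - 192a + 4224) + (0)
Last nonzero remainder: 192a^2 - 192a + 4224. Dividing through by 192 gives the monic gcd a^2 - a + 22.

a^2 - a + 22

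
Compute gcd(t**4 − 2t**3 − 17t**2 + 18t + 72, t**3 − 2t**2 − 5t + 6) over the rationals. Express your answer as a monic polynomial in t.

Euclidean algorithm in ℚ[t]:
  t**4 − 2t**3 − 17t**2 + 18t + 72 = (t)(t**3 − 2t**2 − 5t + 6) + (−12t**2 + 12t + 72)
  t**3 − 2t**2 − 5t + 6 = (−(1/12)t + 1/12)(−12t**2 + 12t + 72) + (0)
Last nonzero remainder: −12t**2 + 12t + 72. Dividing through by −12 gives the monic gcd t**2 − t − 6.

t**2 − t − 6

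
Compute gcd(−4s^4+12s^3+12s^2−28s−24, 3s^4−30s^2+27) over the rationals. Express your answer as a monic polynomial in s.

s^2−2s−3

Euclidean algorithm in ℚ[s]:
  −4s^4+12s^3+12s^2−28s−24 = (−4/3)(3s^4−30s^2+27) + (12s^3−28s^2−28s+12)
  3s^4−30s^2+27 = ((1/4)s+7/12)(12s^3−28s^2−28s+12) + (−(20/3)s^2+(40/3)s+20)
  12s^3−28s^2−28s+12 = (−(9/5)s+3/5)(−(20/3)s^2+(40/3)s+20) + (0)
Last nonzero remainder: −(20/3)s^2+(40/3)s+20. Dividing through by −20/3 gives the monic gcd s^2−2s−3.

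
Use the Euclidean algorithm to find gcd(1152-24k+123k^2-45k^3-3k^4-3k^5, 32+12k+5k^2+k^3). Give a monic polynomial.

8+k+k^2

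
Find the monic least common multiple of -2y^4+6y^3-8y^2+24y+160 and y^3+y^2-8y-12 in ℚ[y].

y^6-4y^5+y^4+2y^3-92y^2+152y+480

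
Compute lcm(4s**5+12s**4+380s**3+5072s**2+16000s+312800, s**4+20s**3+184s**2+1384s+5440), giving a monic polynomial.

s**6+11s**5+119s**4+2028s**3+14144s**2+110200s+625600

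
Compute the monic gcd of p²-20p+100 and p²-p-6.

1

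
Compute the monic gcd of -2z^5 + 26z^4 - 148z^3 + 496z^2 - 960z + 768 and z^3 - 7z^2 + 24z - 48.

z^3 - 7z^2 + 24z - 48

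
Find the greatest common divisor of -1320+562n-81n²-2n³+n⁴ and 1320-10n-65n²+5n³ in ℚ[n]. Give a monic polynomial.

By polynomial division,
  n⁴-2n³-81n²+562n-1320 = ((1/5)n+11/5)(5n³-65n²-10n+1320) + (64n²+320n-4224)
  5n³-65n²-10n+1320 = ((5/64)n-45/32)(64n²+320n-4224) + (770n-4620)
  64n²+320n-4224 = ((32/385)n+32/35)(770n-4620) + (0)
Last nonzero remainder: 770n-4620. Dividing through by 770 gives the monic gcd n-6.

-6+n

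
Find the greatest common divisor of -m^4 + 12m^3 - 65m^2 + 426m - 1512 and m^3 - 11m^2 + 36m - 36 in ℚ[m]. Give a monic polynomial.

m - 6

Euclidean algorithm in ℚ[m]:
  -m^4 + 12m^3 - 65m^2 + 426m - 1512 = (-m + 1)(m^3 - 11m^2 + 36m - 36) + (-18m^2 + 354m - 1476)
  m^3 - 11m^2 + 36m - 36 = (-(1/18)m - 13/27)(-18m^2 + 354m - 1476) + ((1120/9)m - 2240/3)
  -18m^2 + 354m - 1476 = (-(81/560)m + 1107/560)((1120/9)m - 2240/3) + (0)
Last nonzero remainder: (1120/9)m - 2240/3. Dividing through by 1120/9 gives the monic gcd m - 6.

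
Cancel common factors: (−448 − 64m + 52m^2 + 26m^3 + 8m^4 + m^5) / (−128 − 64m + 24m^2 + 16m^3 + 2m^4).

(14 + 2m + m^2)/(4 + 2m)

Apply the Euclidean algorithm:
  m^5 + 8m^4 + 26m^3 + 52m^2 − 64m − 448 = ((1/2)m)(2m^4 + 16m^3 + 24m^2 − 64m − 128) + (14m^3 + 84m^2 − 448)
  2m^4 + 16m^3 + 24m^2 − 64m − 128 = ((1/7)m + 2/7)(14m^3 + 84m^2 − 448) + (0)
Last nonzero remainder: 14m^3 + 84m^2 − 448. Dividing through by 14 gives the monic gcd m^3 + 6m^2 − 32.
Cancel m^3 + 6m^2 − 32 from numerator and denominator to get the reduced form.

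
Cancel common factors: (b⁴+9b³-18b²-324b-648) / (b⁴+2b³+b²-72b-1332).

Repeated division with remainder:
  b⁴+9b³-18b²-324b-648 = (b⁴+2b³+b²-72b-1332) + (7b³-19b²-252b+684)
  b⁴+2b³+b²-72b-1332 = ((1/7)b+33/49)(7b³-19b²-252b+684) + ((2440/49)b²-87840/49)
  7b³-19b²-252b+684 = ((343/2440)b-931/2440)((2440/49)b²-87840/49) + (0)
Last nonzero remainder: (2440/49)b²-87840/49. Dividing through by 2440/49 gives the monic gcd b²-36.
Cancel b²-36 from numerator and denominator to get the reduced form.

(b²+9b+18)/(b²+2b+37)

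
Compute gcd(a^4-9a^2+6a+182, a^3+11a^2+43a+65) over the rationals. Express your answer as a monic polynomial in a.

Apply the Euclidean algorithm:
  a^4-9a^2+6a+182 = (a-11)(a^3+11a^2+43a+65) + (69a^2+414a+897)
  a^3+11a^2+43a+65 = ((1/69)a+5/69)(69a^2+414a+897) + (0)
Last nonzero remainder: 69a^2+414a+897. Dividing through by 69 gives the monic gcd a^2+6a+13.

a^2+6a+13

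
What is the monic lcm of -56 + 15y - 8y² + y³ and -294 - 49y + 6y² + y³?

Repeated division with remainder:
  y³ - 8y² + 15y - 56 = (y³ + 6y² - 49y - 294) + (-14y² + 64y + 238)
  y³ + 6y² - 49y - 294 = (-(1/14)y - 37/49)(-14y² + 64y + 238) + ((800/49)y - 800/7)
  -14y² + 64y + 238 = (-(343/400)y - 833/400)((800/49)y - 800/7) + (0)
Last nonzero remainder: (800/49)y - 800/7. Dividing through by 800/49 gives the monic gcd y - 7.
Then lcm(f, g) = f·g / gcd(f, g); expanding and making the result monic gives the answer.

-2352 - 98y - 197y² - 47y³ + 5y⁴ + y⁵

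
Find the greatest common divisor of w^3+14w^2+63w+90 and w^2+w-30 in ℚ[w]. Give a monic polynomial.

Apply the Euclidean algorithm:
  w^3+14w^2+63w+90 = (w+13)(w^2+w-30) + (80w+480)
  w^2+w-30 = ((1/80)w-1/16)(80w+480) + (0)
Last nonzero remainder: 80w+480. Dividing through by 80 gives the monic gcd w+6.

w+6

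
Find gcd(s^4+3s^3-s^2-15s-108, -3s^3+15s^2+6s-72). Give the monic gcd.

s-3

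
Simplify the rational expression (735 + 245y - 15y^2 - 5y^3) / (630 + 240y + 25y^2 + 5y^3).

Repeated division with remainder:
  -5y^3 - 15y^2 + 245y + 735 = (-1)(5y^3 + 25y^2 + 240y + 630) + (10y^2 + 485y + 1365)
  5y^3 + 25y^2 + 240y + 630 = ((1/2)y - 87/4)(10y^2 + 485y + 1365) + ((40425/4)y + 121275/4)
  10y^2 + 485y + 1365 = ((8/8085)y + 52/1155)((40425/4)y + 121275/4) + (0)
Last nonzero remainder: (40425/4)y + 121275/4. Dividing through by 40425/4 gives the monic gcd y + 3.
Cancel y + 3 from numerator and denominator to get the reduced form.

(49 - y^2)/(42 + 2y + y^2)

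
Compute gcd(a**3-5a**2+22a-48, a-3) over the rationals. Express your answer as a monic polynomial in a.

a-3

Euclidean algorithm in ℚ[a]:
  a**3-5a**2+22a-48 = (a**2-2a+16)(a-3) + (0)
The last nonzero remainder a-3 is already monic.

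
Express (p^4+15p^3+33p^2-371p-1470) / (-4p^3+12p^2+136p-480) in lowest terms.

(-p^2-14p-49)/(4p-16)

Apply the Euclidean algorithm:
  p^4+15p^3+33p^2-371p-1470 = (-(1/4)p-9/2)(-4p^3+12p^2+136p-480) + (121p^2+121p-3630)
  -4p^3+12p^2+136p-480 = (-(4/121)p+16/121)(121p^2+121p-3630) + (0)
Last nonzero remainder: 121p^2+121p-3630. Dividing through by 121 gives the monic gcd p^2+p-30.
Cancel p^2+p-30 from numerator and denominator to get the reduced form.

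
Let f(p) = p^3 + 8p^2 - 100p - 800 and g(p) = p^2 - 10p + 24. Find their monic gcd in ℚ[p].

1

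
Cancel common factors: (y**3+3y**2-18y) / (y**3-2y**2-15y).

(y**2+3y-18)/(y**2-2y-15)

Repeated division with remainder:
  y**3+3y**2-18y = (y**3-2y**2-15y) + (5y**2-3y)
  y**3-2y**2-15y = ((1/5)y-7/25)(5y**2-3y) + (-(396/25)y)
  5y**2-3y = (-(125/396)y+25/132)(-(396/25)y) + (0)
Last nonzero remainder: -(396/25)y. Dividing through by -396/25 gives the monic gcd y.
Cancel y from numerator and denominator to get the reduced form.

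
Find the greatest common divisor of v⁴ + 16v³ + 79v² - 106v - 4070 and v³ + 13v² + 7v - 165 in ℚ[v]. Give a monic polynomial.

v + 11

Repeated division with remainder:
  v⁴ + 16v³ + 79v² - 106v - 4070 = (v + 3)(v³ + 13v² + 7v - 165) + (33v² + 38v - 3575)
  v³ + 13v² + 7v - 165 = ((1/33)v + 391/1089)(33v² + 38v - 3575) + ((110740/1089)v + 110740/99)
  33v² + 38v - 3575 = ((35937/110740)v - 70785/22148)((110740/1089)v + 110740/99) + (0)
Last nonzero remainder: (110740/1089)v + 110740/99. Dividing through by 110740/1089 gives the monic gcd v + 11.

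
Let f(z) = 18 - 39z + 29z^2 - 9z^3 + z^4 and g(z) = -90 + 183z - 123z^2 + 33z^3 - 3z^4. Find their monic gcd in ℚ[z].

Apply the Euclidean algorithm:
  z^4 - 9z^3 + 29z^2 - 39z + 18 = (-1/3)(-3z^4 + 33z^3 - 123z^2 + 183z - 90) + (2z^3 - 12z^2 + 22z - 12)
  -3z^4 + 33z^3 - 123z^2 + 183z - 90 = (-(3/2)z + 15/2)(2z^3 - 12z^2 + 22z - 12) + (0)
Last nonzero remainder: 2z^3 - 12z^2 + 22z - 12. Dividing through by 2 gives the monic gcd z^3 - 6z^2 + 11z - 6.

-6 + 11z - 6z^2 + z^3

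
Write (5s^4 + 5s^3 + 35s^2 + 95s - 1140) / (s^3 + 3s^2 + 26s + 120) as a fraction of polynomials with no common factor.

Apply the Euclidean algorithm:
  5s^4 + 5s^3 + 35s^2 + 95s - 1140 = (5s - 10)(s^3 + 3s^2 + 26s + 120) + (-65s^2 - 245s + 60)
  s^3 + 3s^2 + 26s + 120 = (-(1/65)s + 2/169)(-65s^2 - 245s + 60) + ((5040/169)s + 20160/169)
  -65s^2 - 245s + 60 = (-(2197/1008)s + 169/336)((5040/169)s + 20160/169) + (0)
Last nonzero remainder: (5040/169)s + 20160/169. Dividing through by 5040/169 gives the monic gcd s + 4.
Cancel s + 4 from numerator and denominator to get the reduced form.

(5s^3 - 15s^2 + 95s - 285)/(s^2 - s + 30)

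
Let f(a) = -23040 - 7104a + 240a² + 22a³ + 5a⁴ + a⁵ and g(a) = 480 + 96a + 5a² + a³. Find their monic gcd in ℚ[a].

96 + a²

By polynomial division,
  a⁵ + 5a⁴ + 22a³ + 240a² - 7104a - 23040 = (a² - 74)(a³ + 5a² + 96a + 480) + (130a² + 12480)
  a³ + 5a² + 96a + 480 = ((1/130)a + 1/26)(130a² + 12480) + (0)
Last nonzero remainder: 130a² + 12480. Dividing through by 130 gives the monic gcd a² + 96.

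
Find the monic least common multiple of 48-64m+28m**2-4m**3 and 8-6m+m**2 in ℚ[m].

Repeated division with remainder:
  -4m**3+28m**2-64m+48 = (-4m+4)(m**2-6m+8) + (-8m+16)
  m**2-6m+8 = (-(1/8)m+1/2)(-8m+16) + (0)
Last nonzero remainder: -8m+16. Dividing through by -8 gives the monic gcd m-2.
Then lcm(f, g) = f·g / gcd(f, g); expanding and making the result monic gives the answer.

48-76m+44m**2-11m**3+m**4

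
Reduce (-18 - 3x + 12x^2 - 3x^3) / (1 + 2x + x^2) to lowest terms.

Apply the Euclidean algorithm:
  -3x^3 + 12x^2 - 3x - 18 = (-3x + 18)(x^2 + 2x + 1) + (-36x - 36)
  x^2 + 2x + 1 = (-(1/36)x - 1/36)(-36x - 36) + (0)
Last nonzero remainder: -36x - 36. Dividing through by -36 gives the monic gcd x + 1.
Cancel x + 1 from numerator and denominator to get the reduced form.

(-18 + 15x - 3x^2)/(1 + x)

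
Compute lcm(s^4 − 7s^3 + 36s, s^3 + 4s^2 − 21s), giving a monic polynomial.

s^5 − 49s^3 + 36s^2 + 252s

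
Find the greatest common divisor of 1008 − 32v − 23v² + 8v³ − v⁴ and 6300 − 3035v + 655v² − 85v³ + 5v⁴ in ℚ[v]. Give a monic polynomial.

By polynomial division,
  −v⁴ + 8v³ − 23v² − 32v + 1008 = (−1/5)(5v⁴ − 85v³ + 655v² − 3035v + 6300) + (−9v³ + 108v² − 639v + 2268)
  5v⁴ − 85v³ + 655v² − 3035v + 6300 = (−(5/9)v + 25/9)(−9v³ + 108v² − 639v + 2268) + (0)
Last nonzero remainder: −9v³ + 108v² − 639v + 2268. Dividing through by −9 gives the monic gcd v³ − 12v² + 71v − 252.

−252 + 71v − 12v² + v³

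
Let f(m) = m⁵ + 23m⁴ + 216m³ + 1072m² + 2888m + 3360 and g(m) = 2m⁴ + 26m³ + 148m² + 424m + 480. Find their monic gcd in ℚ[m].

Repeated division with remainder:
  m⁵ + 23m⁴ + 216m³ + 1072m² + 2888m + 3360 = ((1/2)m + 5)(2m⁴ + 26m³ + 148m² + 424m + 480) + (12m³ + 120m² + 528m + 960)
  2m⁴ + 26m³ + 148m² + 424m + 480 = ((1/6)m + 1/2)(12m³ + 120m² + 528m + 960) + (0)
Last nonzero remainder: 12m³ + 120m² + 528m + 960. Dividing through by 12 gives the monic gcd m³ + 10m² + 44m + 80.

m³ + 10m² + 44m + 80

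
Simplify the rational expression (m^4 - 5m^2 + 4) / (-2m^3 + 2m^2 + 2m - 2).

(-m^2 + 4)/(2m - 2)

Apply the Euclidean algorithm:
  m^4 - 5m^2 + 4 = (-(1/2)m - 1/2)(-2m^3 + 2m^2 + 2m - 2) + (-3m^2 + 3)
  -2m^3 + 2m^2 + 2m - 2 = ((2/3)m - 2/3)(-3m^2 + 3) + (0)
Last nonzero remainder: -3m^2 + 3. Dividing through by -3 gives the monic gcd m^2 - 1.
Cancel m^2 - 1 from numerator and denominator to get the reduced form.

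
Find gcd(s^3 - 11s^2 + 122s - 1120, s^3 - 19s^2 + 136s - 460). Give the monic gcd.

s - 10

Euclidean algorithm in ℚ[s]:
  s^3 - 11s^2 + 122s - 1120 = (s^3 - 19s^2 + 136s - 460) + (8s^2 - 14s - 660)
  s^3 - 19s^2 + 136s - 460 = ((1/8)s - 69/32)(8s^2 - 14s - 660) + ((3013/16)s - 15065/8)
  8s^2 - 14s - 660 = ((128/3013)s + 1056/3013)((3013/16)s - 15065/8) + (0)
Last nonzero remainder: (3013/16)s - 15065/8. Dividing through by 3013/16 gives the monic gcd s - 10.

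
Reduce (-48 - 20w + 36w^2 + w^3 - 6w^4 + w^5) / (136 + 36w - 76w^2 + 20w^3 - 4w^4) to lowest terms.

Repeated division with remainder:
  w^5 - 6w^4 + w^3 + 36w^2 - 20w - 48 = (-(1/4)w + 1/4)(-4w^4 + 20w^3 - 76w^2 + 36w + 136) + (-23w^3 + 64w^2 + 5w - 82)
  -4w^4 + 20w^3 - 76w^2 + 36w + 136 = ((4/23)w - 204/529)(-23w^3 + 64w^2 + 5w - 82) + (-(27608/529)w^2 + (27608/529)w + 55216/529)
  -23w^3 + 64w^2 + 5w - 82 = ((12167/27608)w - 21689/27608)(-(27608/529)w^2 + (27608/529)w + 55216/529) + (0)
Last nonzero remainder: -(27608/529)w^2 + (27608/529)w + 55216/529. Dividing through by -27608/529 gives the monic gcd w^2 - w - 2.
Cancel w^2 - w - 2 from numerator and denominator to get the reduced form.

(-24 + 2w + 5w^2 - w^3)/(68 - 16w + 4w^2)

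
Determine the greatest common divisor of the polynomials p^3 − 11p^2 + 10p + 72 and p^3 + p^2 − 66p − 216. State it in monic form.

p − 9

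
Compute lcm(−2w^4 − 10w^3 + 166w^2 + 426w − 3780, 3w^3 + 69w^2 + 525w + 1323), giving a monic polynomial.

w^5 + 12w^4 − 48w^3 − 794w^2 + 399w + 13230

Apply the Euclidean algorithm:
  −2w^4 − 10w^3 + 166w^2 + 426w − 3780 = (−(2/3)w + 12)(3w^3 + 69w^2 + 525w + 1323) + (−312w^2 − 4992w − 19656)
  3w^3 + 69w^2 + 525w + 1323 = (−(1/104)w − 7/104)(−312w^2 − 4992w − 19656) + (0)
Last nonzero remainder: −312w^2 − 4992w − 19656. Dividing through by −312 gives the monic gcd w^2 + 16w + 63.
Then lcm(f, g) = f·g / gcd(f, g); expanding and making the result monic gives the answer.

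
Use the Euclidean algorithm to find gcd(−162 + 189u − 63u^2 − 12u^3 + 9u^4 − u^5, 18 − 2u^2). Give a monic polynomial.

By polynomial division,
  −u^5 + 9u^4 − 12u^3 − 63u^2 + 189u − 162 = ((1/2)u^3 − (9/2)u^2 + (21/2)u − 9)(−2u^2 + 18) + (0)
Last nonzero remainder: −2u^2 + 18. Dividing through by −2 gives the monic gcd u^2 − 9.

−9 + u^2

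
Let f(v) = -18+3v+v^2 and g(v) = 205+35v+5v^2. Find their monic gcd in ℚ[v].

1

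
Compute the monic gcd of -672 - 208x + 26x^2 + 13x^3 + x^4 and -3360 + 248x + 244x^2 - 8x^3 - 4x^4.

-28 + 3x + x^2

Repeated division with remainder:
  x^4 + 13x^3 + 26x^2 - 208x - 672 = (-1/4)(-4x^4 - 8x^3 + 244x^2 + 248x - 3360) + (11x^3 + 87x^2 - 146x - 1512)
  -4x^4 - 8x^3 + 244x^2 + 248x - 3360 = (-(4/11)x + 260/121)(11x^3 + 87x^2 - 146x - 1512) + ((480/121)x^2 + (1440/121)x - 13440/121)
  11x^3 + 87x^2 - 146x - 1512 = ((1331/480)x + 1089/80)((480/121)x^2 + (1440/121)x - 13440/121) + (0)
Last nonzero remainder: (480/121)x^2 + (1440/121)x - 13440/121. Dividing through by 480/121 gives the monic gcd x^2 + 3x - 28.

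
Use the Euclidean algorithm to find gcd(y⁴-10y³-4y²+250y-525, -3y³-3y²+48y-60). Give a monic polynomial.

y+5

By polynomial division,
  y⁴-10y³-4y²+250y-525 = (-(1/3)y+11/3)(-3y³-3y²+48y-60) + (23y²+54y-305)
  -3y³-3y²+48y-60 = (-(3/23)y+93/529)(23y²+54y-305) + (-(675/529)y-3375/529)
  23y²+54y-305 = (-(12167/675)y+32269/675)(-(675/529)y-3375/529) + (0)
Last nonzero remainder: -(675/529)y-3375/529. Dividing through by -675/529 gives the monic gcd y+5.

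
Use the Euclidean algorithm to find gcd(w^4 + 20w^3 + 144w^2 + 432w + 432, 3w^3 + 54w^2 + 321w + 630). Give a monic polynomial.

w + 6

Apply the Euclidean algorithm:
  w^4 + 20w^3 + 144w^2 + 432w + 432 = ((1/3)w + 2/3)(3w^3 + 54w^2 + 321w + 630) + (w^2 + 8w + 12)
  3w^3 + 54w^2 + 321w + 630 = (3w + 30)(w^2 + 8w + 12) + (45w + 270)
  w^2 + 8w + 12 = ((1/45)w + 2/45)(45w + 270) + (0)
Last nonzero remainder: 45w + 270. Dividing through by 45 gives the monic gcd w + 6.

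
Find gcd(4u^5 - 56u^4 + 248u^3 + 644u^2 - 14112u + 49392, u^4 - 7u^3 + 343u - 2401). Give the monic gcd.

u^3 - 14u^2 + 98u - 343

Apply the Euclidean algorithm:
  4u^5 - 56u^4 + 248u^3 + 644u^2 - 14112u + 49392 = (4u - 28)(u^4 - 7u^3 + 343u - 2401) + (52u^3 - 728u^2 + 5096u - 17836)
  u^4 - 7u^3 + 343u - 2401 = ((1/52)u + 7/52)(52u^3 - 728u^2 + 5096u - 17836) + (0)
Last nonzero remainder: 52u^3 - 728u^2 + 5096u - 17836. Dividing through by 52 gives the monic gcd u^3 - 14u^2 + 98u - 343.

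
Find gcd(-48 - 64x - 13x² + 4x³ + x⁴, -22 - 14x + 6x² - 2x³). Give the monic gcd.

Repeated division with remainder:
  x⁴ + 4x³ - 13x² - 64x - 48 = (-(1/2)x - 7/2)(-2x³ + 6x² - 14x - 22) + (x² - 124x - 125)
  -2x³ + 6x² - 14x - 22 = (-2x - 242)(x² - 124x - 125) + (-30272x - 30272)
  x² - 124x - 125 = (-(1/30272)x + 125/30272)(-30272x - 30272) + (0)
Last nonzero remainder: -30272x - 30272. Dividing through by -30272 gives the monic gcd x + 1.

1 + x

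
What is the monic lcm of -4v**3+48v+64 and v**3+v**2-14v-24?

v**4+3v**3-12v**2-52v-48

Repeated division with remainder:
  -4v**3+48v+64 = (-4)(v**3+v**2-14v-24) + (4v**2-8v-32)
  v**3+v**2-14v-24 = ((1/4)v+3/4)(4v**2-8v-32) + (0)
Last nonzero remainder: 4v**2-8v-32. Dividing through by 4 gives the monic gcd v**2-2v-8.
Then lcm(f, g) = f·g / gcd(f, g); expanding and making the result monic gives the answer.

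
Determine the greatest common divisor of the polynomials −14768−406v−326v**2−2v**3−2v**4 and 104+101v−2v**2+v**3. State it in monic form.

104−3v+v**2

Euclidean algorithm in ℚ[v]:
  −2v**4−2v**3−326v**2−406v−14768 = (−2v−6)(v**3−2v**2+101v+104) + (−136v**2+408v−14144)
  v**3−2v**2+101v+104 = (−(1/136)v−1/136)(−136v**2+408v−14144) + (0)
Last nonzero remainder: −136v**2+408v−14144. Dividing through by −136 gives the monic gcd v**2−3v+104.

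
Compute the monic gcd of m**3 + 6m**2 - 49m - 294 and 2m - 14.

m - 7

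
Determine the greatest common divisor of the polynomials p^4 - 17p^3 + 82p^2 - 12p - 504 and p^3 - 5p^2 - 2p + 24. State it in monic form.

p + 2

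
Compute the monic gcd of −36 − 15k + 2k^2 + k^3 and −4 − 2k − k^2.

1

By polynomial division,
  k^3 + 2k^2 − 15k − 36 = (−k)(−k^2 − 2k − 4) + (−19k − 36)
  −k^2 − 2k − 4 = ((1/19)k + 2/361)(−19k − 36) + (−1372/361)
  −19k − 36 = ((6859/1372)k + 3249/343)(−1372/361) + (0)
The last nonzero remainder is the constant −1372/361, so the polynomials are coprime and gcd = 1.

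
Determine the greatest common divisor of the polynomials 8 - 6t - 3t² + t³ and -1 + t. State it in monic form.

-1 + t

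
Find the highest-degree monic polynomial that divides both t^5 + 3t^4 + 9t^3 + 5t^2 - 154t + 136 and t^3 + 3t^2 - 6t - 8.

Repeated division with remainder:
  t^5 + 3t^4 + 9t^3 + 5t^2 - 154t + 136 = (t^2 + 15)(t^3 + 3t^2 - 6t - 8) + (-32t^2 - 64t + 256)
  t^3 + 3t^2 - 6t - 8 = (-(1/32)t - 1/32)(-32t^2 - 64t + 256) + (0)
Last nonzero remainder: -32t^2 - 64t + 256. Dividing through by -32 gives the monic gcd t^2 + 2t - 8.

t^2 + 2t - 8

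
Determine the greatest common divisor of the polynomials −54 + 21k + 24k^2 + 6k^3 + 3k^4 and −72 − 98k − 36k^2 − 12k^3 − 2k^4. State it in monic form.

9 + k + k^2

Apply the Euclidean algorithm:
  3k^4 + 6k^3 + 24k^2 + 21k − 54 = (−3/2)(−2k^4 − 12k^3 − 36k^2 − 98k − 72) + (−12k^3 − 30k^2 − 126k − 162)
  −2k^4 − 12k^3 − 36k^2 − 98k − 72 = ((1/6)k + 7/12)(−12k^3 − 30k^2 − 126k − 162) + ((5/2)k^2 + (5/2)k + 45/2)
  −12k^3 − 30k^2 − 126k − 162 = (−(24/5)k − 36/5)((5/2)k^2 + (5/2)k + 45/2) + (0)
Last nonzero remainder: (5/2)k^2 + (5/2)k + 45/2. Dividing through by 5/2 gives the monic gcd k^2 + k + 9.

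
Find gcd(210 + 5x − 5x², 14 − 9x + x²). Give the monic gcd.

By polynomial division,
  −5x² + 5x + 210 = (−5)(x² − 9x + 14) + (−40x + 280)
  x² − 9x + 14 = (−(1/40)x + 1/20)(−40x + 280) + (0)
Last nonzero remainder: −40x + 280. Dividing through by −40 gives the monic gcd x − 7.

−7 + x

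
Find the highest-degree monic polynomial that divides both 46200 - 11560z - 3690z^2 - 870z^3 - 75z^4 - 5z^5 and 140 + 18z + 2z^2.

Apply the Euclidean algorithm:
  -5z^5 - 75z^4 - 870z^3 - 3690z^2 - 11560z + 46200 = (-(5/2)z^3 - 15z^2 - 125z + 330)(2z^2 + 18z + 140) + (0)
Last nonzero remainder: 2z^2 + 18z + 140. Dividing through by 2 gives the monic gcd z^2 + 9z + 70.

70 + 9z + z^2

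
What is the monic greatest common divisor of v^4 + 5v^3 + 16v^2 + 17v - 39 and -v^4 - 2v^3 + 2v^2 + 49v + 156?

Euclidean algorithm in ℚ[v]:
  v^4 + 5v^3 + 16v^2 + 17v - 39 = (-1)(-v^4 - 2v^3 + 2v^2 + 49v + 156) + (3v^3 + 18v^2 + 66v + 117)
  -v^4 - 2v^3 + 2v^2 + 49v + 156 = (-(1/3)v + 4/3)(3v^3 + 18v^2 + 66v + 117) + (0)
Last nonzero remainder: 3v^3 + 18v^2 + 66v + 117. Dividing through by 3 gives the monic gcd v^3 + 6v^2 + 22v + 39.

v^3 + 6v^2 + 22v + 39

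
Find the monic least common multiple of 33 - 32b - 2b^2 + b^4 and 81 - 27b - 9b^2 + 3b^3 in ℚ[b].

-297 + 288b + 51b^2 - 32b^3 - 11b^4 + b^6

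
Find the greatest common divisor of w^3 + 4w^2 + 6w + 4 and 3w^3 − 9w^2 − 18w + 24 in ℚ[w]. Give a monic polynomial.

w + 2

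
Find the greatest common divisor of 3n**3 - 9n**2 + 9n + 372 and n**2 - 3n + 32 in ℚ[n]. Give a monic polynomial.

By polynomial division,
  3n**3 - 9n**2 + 9n + 372 = (3n)(n**2 - 3n + 32) + (-87n + 372)
  n**2 - 3n + 32 = (-(1/87)n - 37/2523)(-87n + 372) + (31500/841)
  -87n + 372 = (-(24389/10500)n + 26071/2625)(31500/841) + (0)
The last nonzero remainder is the constant 31500/841, so the polynomials are coprime and gcd = 1.

1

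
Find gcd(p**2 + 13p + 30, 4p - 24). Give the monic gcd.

1

Euclidean algorithm in ℚ[p]:
  p**2 + 13p + 30 = ((1/4)p + 19/4)(4p - 24) + (144)
  4p - 24 = ((1/36)p - 1/6)(144) + (0)
The last nonzero remainder is the constant 144, so the polynomials are coprime and gcd = 1.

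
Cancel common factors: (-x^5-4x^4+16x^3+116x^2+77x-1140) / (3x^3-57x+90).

(-x^3-2x^2+5x+76)/(3x-6)

Apply the Euclidean algorithm:
  -x^5-4x^4+16x^3+116x^2+77x-1140 = (-(1/3)x^2-(4/3)x-1)(3x^3-57x+90) + (70x^2+140x-1050)
  3x^3-57x+90 = ((3/70)x-3/35)(70x^2+140x-1050) + (0)
Last nonzero remainder: 70x^2+140x-1050. Dividing through by 70 gives the monic gcd x^2+2x-15.
Cancel x^2+2x-15 from numerator and denominator to get the reduced form.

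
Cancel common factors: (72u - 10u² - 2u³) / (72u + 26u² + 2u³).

Repeated division with remainder:
  -2u³ - 10u² + 72u = (-1)(2u³ + 26u² + 72u) + (16u² + 144u)
  2u³ + 26u² + 72u = ((1/8)u + 1/2)(16u² + 144u) + (0)
Last nonzero remainder: 16u² + 144u. Dividing through by 16 gives the monic gcd u² + 9u.
Cancel u² + 9u from numerator and denominator to get the reduced form.

(4 - u)/(4 + u)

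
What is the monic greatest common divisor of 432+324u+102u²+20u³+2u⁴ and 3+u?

By polynomial division,
  2u⁴+20u³+102u²+324u+432 = (2u³+14u²+60u+144)(u+3) + (0)
The last nonzero remainder u+3 is already monic.

3+u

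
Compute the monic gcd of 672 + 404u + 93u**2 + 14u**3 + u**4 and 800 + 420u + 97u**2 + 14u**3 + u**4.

By polynomial division,
  u**4 + 14u**3 + 93u**2 + 404u + 672 = (u**4 + 14u**3 + 97u**2 + 420u + 800) + (−4u**2 − 16u − 128)
  u**4 + 14u**3 + 97u**2 + 420u + 800 = (−(1/4)u**2 − (5/2)u − 25/4)(−4u**2 − 16u − 128) + (0)
Last nonzero remainder: −4u**2 − 16u − 128. Dividing through by −4 gives the monic gcd u**2 + 4u + 32.

32 + 4u + u**2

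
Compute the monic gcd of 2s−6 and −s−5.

Apply the Euclidean algorithm:
  2s−6 = (−2)(−s−5) + (−16)
  −s−5 = ((1/16)s+5/16)(−16) + (0)
The last nonzero remainder is the constant −16, so the polynomials are coprime and gcd = 1.

1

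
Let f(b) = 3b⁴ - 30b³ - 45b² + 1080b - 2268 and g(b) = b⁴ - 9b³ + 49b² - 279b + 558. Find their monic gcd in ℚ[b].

b² - 9b + 18

Apply the Euclidean algorithm:
  3b⁴ - 30b³ - 45b² + 1080b - 2268 = (3)(b⁴ - 9b³ + 49b² - 279b + 558) + (-3b³ - 192b² + 1917b - 3942)
  b⁴ - 9b³ + 49b² - 279b + 558 = (-(1/3)b + 73/3)(-3b³ - 192b² + 1917b - 3942) + (5360b² - 48240b + 96480)
  -3b³ - 192b² + 1917b - 3942 = (-(3/5360)b - 219/5360)(5360b² - 48240b + 96480) + (0)
Last nonzero remainder: 5360b² - 48240b + 96480. Dividing through by 5360 gives the monic gcd b² - 9b + 18.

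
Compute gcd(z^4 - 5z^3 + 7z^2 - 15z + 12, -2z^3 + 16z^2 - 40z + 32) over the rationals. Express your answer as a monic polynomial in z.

Apply the Euclidean algorithm:
  z^4 - 5z^3 + 7z^2 - 15z + 12 = (-(1/2)z - 3/2)(-2z^3 + 16z^2 - 40z + 32) + (11z^2 - 59z + 60)
  -2z^3 + 16z^2 - 40z + 32 = (-(2/11)z + 58/121)(11z^2 - 59z + 60) + (-(98/121)z + 392/121)
  11z^2 - 59z + 60 = (-(1331/98)z + 1815/98)(-(98/121)z + 392/121) + (0)
Last nonzero remainder: -(98/121)z + 392/121. Dividing through by -98/121 gives the monic gcd z - 4.

z - 4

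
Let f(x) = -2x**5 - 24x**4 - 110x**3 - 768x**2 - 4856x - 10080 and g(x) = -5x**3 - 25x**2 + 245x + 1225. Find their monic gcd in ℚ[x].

x**2 + 12x + 35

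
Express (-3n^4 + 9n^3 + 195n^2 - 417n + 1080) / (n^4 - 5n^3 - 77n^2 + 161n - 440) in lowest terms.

(-3n + 27)/(n - 11)

By polynomial division,
  -3n^4 + 9n^3 + 195n^2 - 417n + 1080 = (-3)(n^4 - 5n^3 - 77n^2 + 161n - 440) + (-6n^3 - 36n^2 + 66n - 240)
  n^4 - 5n^3 - 77n^2 + 161n - 440 = (-(1/6)n + 11/6)(-6n^3 - 36n^2 + 66n - 240) + (0)
Last nonzero remainder: -6n^3 - 36n^2 + 66n - 240. Dividing through by -6 gives the monic gcd n^3 + 6n^2 - 11n + 40.
Cancel n^3 + 6n^2 - 11n + 40 from numerator and denominator to get the reduced form.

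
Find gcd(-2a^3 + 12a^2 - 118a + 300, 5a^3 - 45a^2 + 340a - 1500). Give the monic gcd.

a^2 - 3a + 50

Euclidean algorithm in ℚ[a]:
  -2a^3 + 12a^2 - 118a + 300 = (-2/5)(5a^3 - 45a^2 + 340a - 1500) + (-6a^2 + 18a - 300)
  5a^3 - 45a^2 + 340a - 1500 = (-(5/6)a + 5)(-6a^2 + 18a - 300) + (0)
Last nonzero remainder: -6a^2 + 18a - 300. Dividing through by -6 gives the monic gcd a^2 - 3a + 50.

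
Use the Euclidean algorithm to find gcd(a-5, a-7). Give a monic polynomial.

1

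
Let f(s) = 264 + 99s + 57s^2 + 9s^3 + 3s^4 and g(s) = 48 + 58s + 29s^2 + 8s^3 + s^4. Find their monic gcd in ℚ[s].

8 + 3s + s^2

By polynomial division,
  3s^4 + 9s^3 + 57s^2 + 99s + 264 = (3)(s^4 + 8s^3 + 29s^2 + 58s + 48) + (-15s^3 - 30s^2 - 75s + 120)
  s^4 + 8s^3 + 29s^2 + 58s + 48 = (-(1/15)s - 2/5)(-15s^3 - 30s^2 - 75s + 120) + (12s^2 + 36s + 96)
  -15s^3 - 30s^2 - 75s + 120 = (-(5/4)s + 5/4)(12s^2 + 36s + 96) + (0)
Last nonzero remainder: 12s^2 + 36s + 96. Dividing through by 12 gives the monic gcd s^2 + 3s + 8.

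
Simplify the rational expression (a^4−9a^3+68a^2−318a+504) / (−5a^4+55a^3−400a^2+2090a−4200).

(−a+3)/(5a−25)

Apply the Euclidean algorithm:
  a^4−9a^3+68a^2−318a+504 = (−1/5)(−5a^4+55a^3−400a^2+2090a−4200) + (2a^3−12a^2+100a−336)
  −5a^4+55a^3−400a^2+2090a−4200 = (−(5/2)a+25/2)(2a^3−12a^2+100a−336) + (0)
Last nonzero remainder: 2a^3−12a^2+100a−336. Dividing through by 2 gives the monic gcd a^3−6a^2+50a−168.
Cancel a^3−6a^2+50a−168 from numerator and denominator to get the reduced form.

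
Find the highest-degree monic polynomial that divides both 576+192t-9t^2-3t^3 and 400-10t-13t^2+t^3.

Repeated division with remainder:
  -3t^3-9t^2+192t+576 = (-3)(t^3-13t^2-10t+400) + (-48t^2+162t+1776)
  t^3-13t^2-10t+400 = (-(1/48)t+77/384)(-48t^2+162t+1776) + (-(351/64)t+351/8)
  -48t^2+162t+1776 = ((1024/117)t+4736/117)(-(351/64)t+351/8) + (0)
Last nonzero remainder: -(351/64)t+351/8. Dividing through by -351/64 gives the monic gcd t-8.

-8+t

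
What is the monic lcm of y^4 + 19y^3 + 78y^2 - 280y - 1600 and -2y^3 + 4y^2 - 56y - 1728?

y^6 + 9y^5 - 4y^4 + 992y^3 + 9624y^2 - 14240y - 172800

Repeated division with remainder:
  y^4 + 19y^3 + 78y^2 - 280y - 1600 = (-(1/2)y - 21/2)(-2y^3 + 4y^2 - 56y - 1728) + (92y^2 - 1732y - 19744)
  -2y^3 + 4y^2 - 56y - 1728 = (-(1/46)y - 387/1058)(92y^2 - 1732y - 19744) + (-(591822/529)y - 4734576/529)
  92y^2 - 1732y - 19744 = (-(24334/295911)y + 652786/295911)(-(591822/529)y - 4734576/529) + (0)
Last nonzero remainder: -(591822/529)y - 4734576/529. Dividing through by -591822/529 gives the monic gcd y + 8.
Then lcm(f, g) = f·g / gcd(f, g); expanding and making the result monic gives the answer.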